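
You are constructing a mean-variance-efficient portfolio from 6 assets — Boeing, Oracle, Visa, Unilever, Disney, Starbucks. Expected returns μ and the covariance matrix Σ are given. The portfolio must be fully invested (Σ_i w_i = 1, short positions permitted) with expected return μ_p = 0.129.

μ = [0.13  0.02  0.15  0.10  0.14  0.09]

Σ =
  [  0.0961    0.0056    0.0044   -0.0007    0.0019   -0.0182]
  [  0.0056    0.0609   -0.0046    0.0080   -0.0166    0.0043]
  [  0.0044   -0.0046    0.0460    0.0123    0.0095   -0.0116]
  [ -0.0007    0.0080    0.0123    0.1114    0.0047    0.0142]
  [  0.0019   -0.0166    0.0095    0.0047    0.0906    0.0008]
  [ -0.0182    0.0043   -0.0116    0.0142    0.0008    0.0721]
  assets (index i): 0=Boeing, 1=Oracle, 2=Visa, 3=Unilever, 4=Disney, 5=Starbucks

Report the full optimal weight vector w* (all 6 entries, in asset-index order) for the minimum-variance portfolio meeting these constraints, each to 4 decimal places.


g=Σ⁻¹μ = [1.5357  0.6123  3.4038  0.1674  1.2411  2.1003]
h=Σ⁻¹𝟙 = [11.6023  18.6752  24.3923  2.1044  11.3807  19.0683]
a=μᵀg=1.101970  b=𝟙ᵀg=9.060543  c=𝟙ᵀh=87.223313  D=ac−b²=14.024005
λ₁=(c·0.129−b)/D = (87.223313·0.129−9.060543)/14.024005 = 0.156251
λ₂=(a−b·0.129)/D = (1.101970−9.060543·0.129)/14.024005 = -0.004766
w* = 0.156251·g + -0.004766·h:
  w_0 = 0.156251·1.5357 + -0.004766·11.6023 = 0.1847  (Boeing)
  w_1 = 0.156251·0.6123 + -0.004766·18.6752 = 0.0067  (Oracle)
  w_2 = 0.156251·3.4038 + -0.004766·24.3923 = 0.4156  (Visa)
  w_3 = 0.156251·0.1674 + -0.004766·2.1044 = 0.0161  (Unilever)
  w_4 = 0.156251·1.2411 + -0.004766·11.3807 = 0.1397  (Disney)
  w_5 = 0.156251·2.1003 + -0.004766·19.0683 = 0.2373  (Starbucks)
Σw_i=1.0000  μᵀw=0.1290
σ²=wᵀΣw=λ₁·μ_p+λ₂ = 0.156251·0.129 + -0.004766 = 0.015390 ≈ 0.0154

0.1847  0.0067  0.4156  0.0161  0.1397  0.2373


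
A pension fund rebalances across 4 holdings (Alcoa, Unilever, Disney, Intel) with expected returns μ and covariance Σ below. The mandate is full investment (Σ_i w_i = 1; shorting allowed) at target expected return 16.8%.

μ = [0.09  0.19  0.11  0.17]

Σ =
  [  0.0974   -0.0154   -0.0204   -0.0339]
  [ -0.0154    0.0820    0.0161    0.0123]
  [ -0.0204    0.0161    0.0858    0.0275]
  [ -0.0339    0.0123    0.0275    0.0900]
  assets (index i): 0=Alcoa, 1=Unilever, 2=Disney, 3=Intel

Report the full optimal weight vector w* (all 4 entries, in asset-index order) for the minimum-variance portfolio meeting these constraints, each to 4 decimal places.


g=Σ⁻¹μ = [2.1882  2.2663  0.6726  2.1979]
h=Σ⁻¹𝟙 = [18.9021  11.8167  9.5406  13.7008]
a=μᵀg=1.075155  b=𝟙ᵀg=7.324951  c=𝟙ᵀh=53.960104  D=ac−b²=4.360568
λ₁=(c·0.168−b)/D = (53.960104·0.168−7.324951)/4.360568 = 0.399110
λ₂=(a−b·0.168)/D = (1.075155−7.324951·0.168)/4.360568 = -0.035646
w* = 0.399110·g + -0.035646·h:
  w_0 = 0.399110·2.1882 + -0.035646·18.9021 = 0.1995  (Alcoa)
  w_1 = 0.399110·2.2663 + -0.035646·11.8167 = 0.4833  (Unilever)
  w_2 = 0.399110·0.6726 + -0.035646·9.5406 = -0.0716  (Disney)
  w_3 = 0.399110·2.1979 + -0.035646·13.7008 = 0.3888  (Intel)
Σw_i=1.0000  μᵀw=0.1680
σ²=wᵀΣw=λ₁·μ_p+λ₂ = 0.399110·0.168 + -0.035646 = 0.031404 ≈ 0.0314

0.1995  0.4833  -0.0716  0.3888


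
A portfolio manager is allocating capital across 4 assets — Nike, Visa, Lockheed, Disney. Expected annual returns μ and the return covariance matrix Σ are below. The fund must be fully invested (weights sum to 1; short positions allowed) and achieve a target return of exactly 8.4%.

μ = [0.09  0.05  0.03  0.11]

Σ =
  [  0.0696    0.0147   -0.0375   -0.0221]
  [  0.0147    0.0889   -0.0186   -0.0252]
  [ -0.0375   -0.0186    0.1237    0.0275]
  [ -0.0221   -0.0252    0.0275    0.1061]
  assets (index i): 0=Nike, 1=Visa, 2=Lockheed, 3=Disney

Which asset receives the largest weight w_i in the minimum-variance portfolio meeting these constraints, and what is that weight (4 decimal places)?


Nike (0.4124)

g=Σ⁻¹μ = [1.9252  0.7888  0.6191  1.4646]
h=Σ⁻¹𝟙 = [23.4650  14.3221  14.2331  14.0253]
a=μᵀg=0.392388  b=𝟙ᵀg=4.797734  c=𝟙ᵀh=66.045539  D=ac−b²=2.897225
λ₁=(c·0.084−b)/D = (66.045539·0.084−4.797734)/2.897225 = 0.258900
λ₂=(a−b·0.084)/D = (0.392388−4.797734·0.084)/2.897225 = -0.003666
w* = 0.258900·g + -0.003666·h:
  w_0 = 0.258900·1.9252 + -0.003666·23.4650 = 0.4124  (Nike)
  w_1 = 0.258900·0.7888 + -0.003666·14.3221 = 0.1517  (Visa)
  w_2 = 0.258900·0.6191 + -0.003666·14.2331 = 0.1081  (Lockheed)
  w_3 = 0.258900·1.4646 + -0.003666·14.0253 = 0.3278  (Disney)
Σw_i=1.0000  μᵀw=0.0840
σ²=wᵀΣw=λ₁·μ_p+λ₂ = 0.258900·0.084 + -0.003666 = 0.018081 ≈ 0.0181


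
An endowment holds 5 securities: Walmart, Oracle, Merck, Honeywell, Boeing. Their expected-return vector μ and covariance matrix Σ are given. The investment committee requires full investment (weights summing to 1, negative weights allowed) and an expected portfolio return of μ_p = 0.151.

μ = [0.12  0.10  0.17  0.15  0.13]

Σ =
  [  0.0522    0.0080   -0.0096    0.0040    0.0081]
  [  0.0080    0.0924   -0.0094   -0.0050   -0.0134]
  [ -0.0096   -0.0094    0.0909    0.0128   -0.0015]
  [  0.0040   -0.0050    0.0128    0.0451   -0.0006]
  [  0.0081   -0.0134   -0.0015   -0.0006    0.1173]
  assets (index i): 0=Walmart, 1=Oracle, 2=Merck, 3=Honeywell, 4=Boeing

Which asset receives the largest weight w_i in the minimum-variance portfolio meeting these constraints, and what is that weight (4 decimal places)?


Honeywell (0.4186)

u=Σ⁻¹μ = [2.0282  1.4160  1.8570  2.7915  1.1680]
v=Σ⁻¹𝟙 = [16.4311  12.9239  11.5489  18.9919  9.1117]
a=μᵀu=1.271246  b=𝟙ᵀu=9.260753  c=𝟙ᵀv=69.007587  D=ac−b²=1.964112
λ₁=(c·0.151−b)/D = (69.007587·0.151−9.260753)/1.964112 = 0.590289
λ₂=(a−b·0.151)/D = (1.271246−9.260753·0.151)/1.964112 = -0.064725
w* = 0.590289·u + -0.064725·v:
  w_0 = 0.590289·2.0282 + -0.064725·16.4311 = 0.1337  (Walmart)
  w_1 = 0.590289·1.4160 + -0.064725·12.9239 = -0.0006  (Oracle)
  w_2 = 0.590289·1.8570 + -0.064725·11.5489 = 0.3487  (Merck)
  w_3 = 0.590289·2.7915 + -0.064725·18.9919 = 0.4186  (Honeywell)
  w_4 = 0.590289·1.1680 + -0.064725·9.1117 = 0.0997  (Boeing)
Σw_i=1.0000  μᵀw=0.1510
σ²=wᵀΣw=λ₁·μ_p+λ₂ = 0.590289·0.151 + -0.064725 = 0.024409 ≈ 0.0244


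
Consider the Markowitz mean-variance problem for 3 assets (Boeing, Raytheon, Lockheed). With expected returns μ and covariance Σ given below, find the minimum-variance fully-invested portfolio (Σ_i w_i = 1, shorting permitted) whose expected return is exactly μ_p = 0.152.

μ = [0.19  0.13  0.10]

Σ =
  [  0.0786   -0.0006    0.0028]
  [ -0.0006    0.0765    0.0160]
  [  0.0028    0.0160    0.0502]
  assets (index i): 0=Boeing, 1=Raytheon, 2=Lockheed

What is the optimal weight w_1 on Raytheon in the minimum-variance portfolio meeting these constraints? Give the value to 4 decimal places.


u=Σ⁻¹μ = [2.3781  1.4240  1.4055]
v=Σ⁻¹𝟙 = [12.2233  9.7971  16.1160]
a=μᵀu=0.777516  b=𝟙ᵀu=5.207652  c=𝟙ᵀv=38.136391  D=ac−b²=2.532001
λ₁=(c·0.152−b)/D = (38.136391·0.152−5.207652)/2.532001 = 0.232654
λ₂=(a−b·0.152)/D = (0.777516−5.207652·0.152)/2.532001 = -0.005548
w* = 0.232654·u + -0.005548·v:
  w_0 = 0.232654·2.3781 + -0.005548·12.2233 = 0.4855  (Boeing)
  w_1 = 0.232654·1.4240 + -0.005548·9.7971 = 0.2770  (Raytheon)
  w_2 = 0.232654·1.4055 + -0.005548·16.1160 = 0.2376  (Lockheed)
Σw_i=1.0000  μᵀw=0.1520
σ²=wᵀΣw=λ₁·μ_p+λ₂ = 0.232654·0.152 + -0.005548 = 0.029815 ≈ 0.0298

0.2770


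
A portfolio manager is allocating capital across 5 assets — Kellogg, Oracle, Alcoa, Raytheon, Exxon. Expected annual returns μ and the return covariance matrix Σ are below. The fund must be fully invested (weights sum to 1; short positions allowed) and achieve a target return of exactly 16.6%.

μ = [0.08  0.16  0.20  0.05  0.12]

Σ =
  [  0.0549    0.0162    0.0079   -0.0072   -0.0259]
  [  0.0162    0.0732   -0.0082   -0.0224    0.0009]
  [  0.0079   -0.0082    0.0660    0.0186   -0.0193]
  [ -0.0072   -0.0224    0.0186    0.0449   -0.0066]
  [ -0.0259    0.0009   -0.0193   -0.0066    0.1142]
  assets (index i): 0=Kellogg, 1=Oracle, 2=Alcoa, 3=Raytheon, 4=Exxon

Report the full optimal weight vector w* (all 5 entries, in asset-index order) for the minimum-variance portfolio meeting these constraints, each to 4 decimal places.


u=Σ⁻¹μ = [1.3151  2.7328  3.3434  1.5946  1.9847]
v=Σ⁻¹𝟙 = [23.7326  19.8457  10.2810  34.3215  17.7037]
a=μᵀu=1.529040  b=𝟙ᵀu=10.970640  c=𝟙ᵀv=105.884482  D=ac−b²=41.546671
λ₁=(c·0.166−b)/D = (105.884482·0.166−10.970640)/41.546671 = 0.159006
λ₂=(a−b·0.166)/D = (1.529040−10.970640·0.166)/41.546671 = -0.007030
w* = 0.159006·u + -0.007030·v:
  w_0 = 0.159006·1.3151 + -0.007030·23.7326 = 0.0423  (Kellogg)
  w_1 = 0.159006·2.7328 + -0.007030·19.8457 = 0.2950  (Oracle)
  w_2 = 0.159006·3.3434 + -0.007030·10.2810 = 0.4593  (Alcoa)
  w_3 = 0.159006·1.5946 + -0.007030·34.3215 = 0.0123  (Raytheon)
  w_4 = 0.159006·1.9847 + -0.007030·17.7037 = 0.1911  (Exxon)
Σw_i=1.0000  μᵀw=0.1660
σ²=wᵀΣw=λ₁·μ_p+λ₂ = 0.159006·0.166 + -0.007030 = 0.019365 ≈ 0.0194

0.0423  0.2950  0.4593  0.0123  0.1911


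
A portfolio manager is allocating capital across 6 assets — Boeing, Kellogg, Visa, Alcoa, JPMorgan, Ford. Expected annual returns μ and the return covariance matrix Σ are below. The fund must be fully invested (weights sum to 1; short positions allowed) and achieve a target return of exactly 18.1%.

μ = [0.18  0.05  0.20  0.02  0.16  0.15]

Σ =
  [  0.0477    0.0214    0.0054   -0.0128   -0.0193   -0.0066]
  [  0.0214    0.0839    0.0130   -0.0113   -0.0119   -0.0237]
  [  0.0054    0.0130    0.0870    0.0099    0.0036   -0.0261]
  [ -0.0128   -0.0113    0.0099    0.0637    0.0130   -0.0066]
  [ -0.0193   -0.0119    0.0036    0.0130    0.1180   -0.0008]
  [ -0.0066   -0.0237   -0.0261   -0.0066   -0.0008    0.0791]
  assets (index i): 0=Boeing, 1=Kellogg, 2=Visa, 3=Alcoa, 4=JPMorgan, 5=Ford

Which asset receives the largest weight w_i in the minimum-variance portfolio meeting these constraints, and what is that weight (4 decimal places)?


Boeing (0.3950)

g=Σ⁻¹μ = [4.8426  0.2884  2.7956  0.8434  2.0219  3.4001]
h=Σ⁻¹𝟙 = [27.0953  14.9343  12.1852  22.1235  11.7752  25.3633]
a=μᵀg=2.295577  b=𝟙ᵀg=14.191909  c=𝟙ᵀh=113.476750  D=ac−b²=59.084395
λ₁=(c·0.181−b)/D = (113.476750·0.181−14.191909)/59.084395 = 0.107429
λ₂=(a−b·0.181)/D = (2.295577−14.191909·0.181)/59.084395 = -0.004623
w* = 0.107429·g + -0.004623·h:
  w_0 = 0.107429·4.8426 + -0.004623·27.0953 = 0.3950  (Boeing)
  w_1 = 0.107429·0.2884 + -0.004623·14.9343 = -0.0381  (Kellogg)
  w_2 = 0.107429·2.7956 + -0.004623·12.1852 = 0.2440  (Visa)
  w_3 = 0.107429·0.8434 + -0.004623·22.1235 = -0.0117  (Alcoa)
  w_4 = 0.107429·2.0219 + -0.004623·11.7752 = 0.1628  (JPMorgan)
  w_5 = 0.107429·3.4001 + -0.004623·25.3633 = 0.2480  (Ford)
Σw_i=1.0000  μᵀw=0.1810
σ²=wᵀΣw=λ₁·μ_p+λ₂ = 0.107429·0.181 + -0.004623 = 0.014821 ≈ 0.0148


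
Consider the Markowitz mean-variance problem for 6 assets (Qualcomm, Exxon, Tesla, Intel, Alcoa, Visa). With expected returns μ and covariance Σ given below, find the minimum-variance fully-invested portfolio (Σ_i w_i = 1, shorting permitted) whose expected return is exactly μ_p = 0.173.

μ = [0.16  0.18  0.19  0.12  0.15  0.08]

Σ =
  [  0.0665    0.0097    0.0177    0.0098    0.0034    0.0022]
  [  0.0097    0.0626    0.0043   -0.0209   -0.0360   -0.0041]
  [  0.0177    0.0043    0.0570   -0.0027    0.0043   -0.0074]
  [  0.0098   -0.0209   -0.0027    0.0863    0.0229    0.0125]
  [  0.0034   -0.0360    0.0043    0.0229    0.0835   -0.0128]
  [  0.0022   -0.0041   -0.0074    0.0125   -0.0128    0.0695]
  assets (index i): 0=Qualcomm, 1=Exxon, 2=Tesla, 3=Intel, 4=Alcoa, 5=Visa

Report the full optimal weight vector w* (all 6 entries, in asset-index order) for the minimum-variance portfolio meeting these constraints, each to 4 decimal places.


u=Σ⁻¹μ = [0.3537  5.5258  2.8650  1.3960  3.9793  2.2527]
v=Σ⁻¹𝟙 = [2.3678  34.4841  15.4245  10.0978  26.4083  21.0377]
a=μᵀu=2.540239  b=𝟙ᵀu=16.372640  c=𝟙ᵀv=109.820216  D=ac−b²=10.906242
λ₁=(c·0.173−b)/D = (109.820216·0.173−16.372640)/10.906242 = 0.240803
λ₂=(a−b·0.173)/D = (2.540239−16.372640·0.173)/10.906242 = -0.026795
w* = 0.240803·u + -0.026795·v:
  w_0 = 0.240803·0.3537 + -0.026795·2.3678 = 0.0217  (Qualcomm)
  w_1 = 0.240803·5.5258 + -0.026795·34.4841 = 0.4067  (Exxon)
  w_2 = 0.240803·2.8650 + -0.026795·15.4245 = 0.2766  (Tesla)
  w_3 = 0.240803·1.3960 + -0.026795·10.0978 = 0.0656  (Intel)
  w_4 = 0.240803·3.9793 + -0.026795·26.4083 = 0.2506  (Alcoa)
  w_5 = 0.240803·2.2527 + -0.026795·21.0377 = -0.0212  (Visa)
Σw_i=1.0000  μᵀw=0.1730
σ²=wᵀΣw=λ₁·μ_p+λ₂ = 0.240803·0.173 + -0.026795 = 0.014864 ≈ 0.0149

0.0217  0.4067  0.2766  0.0656  0.2506  -0.0212


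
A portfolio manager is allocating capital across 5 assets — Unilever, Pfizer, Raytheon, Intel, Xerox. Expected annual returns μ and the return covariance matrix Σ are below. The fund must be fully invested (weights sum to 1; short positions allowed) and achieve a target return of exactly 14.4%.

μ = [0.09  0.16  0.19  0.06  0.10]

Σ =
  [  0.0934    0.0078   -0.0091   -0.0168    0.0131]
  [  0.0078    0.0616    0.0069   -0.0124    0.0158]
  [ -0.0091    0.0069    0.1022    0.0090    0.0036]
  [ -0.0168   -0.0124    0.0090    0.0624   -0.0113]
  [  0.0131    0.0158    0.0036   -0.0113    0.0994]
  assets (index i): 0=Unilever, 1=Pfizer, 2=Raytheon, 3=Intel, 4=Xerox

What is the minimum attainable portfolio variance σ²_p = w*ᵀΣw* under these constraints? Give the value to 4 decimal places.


u=Σ⁻¹μ = [1.1268  2.4465  1.6304  1.6235  0.5942]
v=Σ⁻¹𝟙 = [13.1100  16.3192  7.5236  23.1801  8.1013]
a=μᵀu=0.959452  b=𝟙ᵀu=7.421389  c=𝟙ᵀv=68.234164  D=ac−b²=10.390410
λ₁=(c·0.144−b)/D = (68.234164·0.144−7.421389)/10.390410 = 0.231399
λ₂=(a−b·0.144)/D = (0.959452−7.421389·0.144)/10.390410 = -0.010512
w* = 0.231399·u + -0.010512·v:
  w_0 = 0.231399·1.1268 + -0.010512·13.1100 = 0.1229  (Unilever)
  w_1 = 0.231399·2.4465 + -0.010512·16.3192 = 0.3946  (Pfizer)
  w_2 = 0.231399·1.6304 + -0.010512·7.5236 = 0.2982  (Raytheon)
  w_3 = 0.231399·1.6235 + -0.010512·23.1801 = 0.1320  (Intel)
  w_4 = 0.231399·0.5942 + -0.010512·8.1013 = 0.0523  (Xerox)
Σw_i=1.0000  μᵀw=0.1440
σ²=wᵀΣw=λ₁·μ_p+λ₂ = 0.231399·0.144 + -0.010512 = 0.022809 ≈ 0.0228

0.0228


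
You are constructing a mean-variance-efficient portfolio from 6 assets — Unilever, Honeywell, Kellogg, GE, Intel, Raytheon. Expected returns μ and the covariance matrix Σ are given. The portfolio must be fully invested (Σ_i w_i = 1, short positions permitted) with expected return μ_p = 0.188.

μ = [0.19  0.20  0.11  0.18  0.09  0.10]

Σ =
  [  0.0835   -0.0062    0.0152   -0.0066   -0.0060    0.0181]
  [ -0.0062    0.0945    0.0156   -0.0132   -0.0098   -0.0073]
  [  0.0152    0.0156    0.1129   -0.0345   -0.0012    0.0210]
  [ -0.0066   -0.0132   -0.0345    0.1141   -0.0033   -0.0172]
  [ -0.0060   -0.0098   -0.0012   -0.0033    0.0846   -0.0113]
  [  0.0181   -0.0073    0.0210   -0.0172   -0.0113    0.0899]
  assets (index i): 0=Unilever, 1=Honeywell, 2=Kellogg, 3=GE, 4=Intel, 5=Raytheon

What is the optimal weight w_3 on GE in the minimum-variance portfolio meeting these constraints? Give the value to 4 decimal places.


u=Σ⁻¹μ = [2.3681  2.7937  0.8078  2.5457  1.8523  1.3936]
v=Σ⁻¹𝟙 = [11.2334  15.0553  7.8461  16.0434  16.8939  13.4445]
a=μᵀu=1.861826  b=𝟙ᵀu=11.761192  c=𝟙ᵀv=80.516614  D=ac−b²=11.582307
λ₁=(c·0.188−b)/D = (80.516614·0.188−11.761192)/11.582307 = 0.291473
λ₂=(a−b·0.188)/D = (1.861826−11.761192·0.188)/11.582307 = -0.030156
w* = 0.291473·u + -0.030156·v:
  w_0 = 0.291473·2.3681 + -0.030156·11.2334 = 0.3515  (Unilever)
  w_1 = 0.291473·2.7937 + -0.030156·15.0553 = 0.3603  (Honeywell)
  w_2 = 0.291473·0.8078 + -0.030156·7.8461 = -0.0011  (Kellogg)
  w_3 = 0.291473·2.5457 + -0.030156·16.0434 = 0.2582  (GE)
  w_4 = 0.291473·1.8523 + -0.030156·16.8939 = 0.0304  (Intel)
  w_5 = 0.291473·1.3936 + -0.030156·13.4445 = 0.0008  (Raytheon)
Σw_i=1.0000  μᵀw=0.1880
σ²=wᵀΣw=λ₁·μ_p+λ₂ = 0.291473·0.188 + -0.030156 = 0.024641 ≈ 0.0246

0.2582


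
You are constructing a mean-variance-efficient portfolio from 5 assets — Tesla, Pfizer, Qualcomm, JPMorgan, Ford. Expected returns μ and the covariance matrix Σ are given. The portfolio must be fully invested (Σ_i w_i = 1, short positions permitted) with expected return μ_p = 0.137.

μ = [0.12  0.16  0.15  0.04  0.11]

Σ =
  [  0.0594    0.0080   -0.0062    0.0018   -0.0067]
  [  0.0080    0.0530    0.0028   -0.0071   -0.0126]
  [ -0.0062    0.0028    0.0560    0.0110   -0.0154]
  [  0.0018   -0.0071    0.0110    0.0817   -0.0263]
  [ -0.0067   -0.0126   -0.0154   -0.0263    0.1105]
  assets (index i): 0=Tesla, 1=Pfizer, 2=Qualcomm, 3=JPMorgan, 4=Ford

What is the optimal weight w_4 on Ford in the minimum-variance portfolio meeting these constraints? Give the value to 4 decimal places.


u=Σ⁻¹μ = [2.1358  3.1765  3.1565  0.9898  2.1627]
v=Σ⁻¹𝟙 = [17.7145  22.0889  20.7182  17.3049  19.6487]
a=μᵀu=1.515494  b=𝟙ᵀu=11.621241  c=𝟙ᵀv=97.475131  D=ac−b²=12.669749
λ₁=(c·0.137−b)/D = (97.475131·0.137−11.621241)/12.669749 = 0.136771
λ₂=(a−b·0.137)/D = (1.515494−11.621241·0.137)/12.669749 = -0.006047
w* = 0.136771·u + -0.006047·v:
  w_0 = 0.136771·2.1358 + -0.006047·17.7145 = 0.1850  (Tesla)
  w_1 = 0.136771·3.1765 + -0.006047·22.0889 = 0.3009  (Pfizer)
  w_2 = 0.136771·3.1565 + -0.006047·20.7182 = 0.3064  (Qualcomm)
  w_3 = 0.136771·0.9898 + -0.006047·17.3049 = 0.0307  (JPMorgan)
  w_4 = 0.136771·2.1627 + -0.006047·19.6487 = 0.1770  (Ford)
Σw_i=1.0000  μᵀw=0.1370
σ²=wᵀΣw=λ₁·μ_p+λ₂ = 0.136771·0.137 + -0.006047 = 0.012690 ≈ 0.0127

0.1770


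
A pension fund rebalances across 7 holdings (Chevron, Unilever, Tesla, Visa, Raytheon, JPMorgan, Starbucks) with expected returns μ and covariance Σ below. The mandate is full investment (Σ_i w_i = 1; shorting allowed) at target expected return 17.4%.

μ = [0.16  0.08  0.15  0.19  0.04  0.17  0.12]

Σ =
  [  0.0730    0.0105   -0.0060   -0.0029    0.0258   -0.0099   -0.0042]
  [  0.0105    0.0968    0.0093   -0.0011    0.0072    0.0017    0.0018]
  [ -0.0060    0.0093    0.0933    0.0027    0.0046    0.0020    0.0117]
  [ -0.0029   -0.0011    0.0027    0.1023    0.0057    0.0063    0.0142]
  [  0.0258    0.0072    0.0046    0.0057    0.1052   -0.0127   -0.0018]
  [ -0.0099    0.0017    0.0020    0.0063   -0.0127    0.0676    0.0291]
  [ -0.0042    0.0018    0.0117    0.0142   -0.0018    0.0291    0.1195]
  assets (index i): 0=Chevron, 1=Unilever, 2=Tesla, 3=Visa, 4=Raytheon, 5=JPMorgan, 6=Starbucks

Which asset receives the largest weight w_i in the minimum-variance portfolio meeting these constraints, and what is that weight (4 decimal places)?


g=Σ⁻¹μ = [2.7663  0.3531  1.6414  1.7315  -0.1687  2.6324  0.0861]
h=Σ⁻¹𝟙 = [13.6856  7.1889  9.5848  8.2222  6.7141  15.4676  3.1600]
a=μᵀg=1.497127  b=𝟙ᵀg=9.041998  c=𝟙ᵀh=64.023157  D=ac−b²=14.093092
λ₁=(c·0.174−b)/D = (64.023157·0.174−9.041998)/14.093092 = 0.148869
λ₂=(a−b·0.174)/D = (1.497127−9.041998·0.174)/14.093092 = -0.005406
w* = 0.148869·g + -0.005406·h:
  w_0 = 0.148869·2.7663 + -0.005406·13.6856 = 0.3378  (Chevron)
  w_1 = 0.148869·0.3531 + -0.005406·7.1889 = 0.0137  (Unilever)
  w_2 = 0.148869·1.6414 + -0.005406·9.5848 = 0.1925  (Tesla)
  w_3 = 0.148869·1.7315 + -0.005406·8.2222 = 0.2133  (Visa)
  w_4 = 0.148869·-0.1687 + -0.005406·6.7141 = -0.0614  (Raytheon)
  w_5 = 0.148869·2.6324 + -0.005406·15.4676 = 0.3083  (JPMorgan)
  w_6 = 0.148869·0.0861 + -0.005406·3.1600 = -0.0043  (Starbucks)
Σw_i=1.0000  μᵀw=0.1740
σ²=wᵀΣw=λ₁·μ_p+λ₂ = 0.148869·0.174 + -0.005406 = 0.020498 ≈ 0.0205

Chevron (0.3378)


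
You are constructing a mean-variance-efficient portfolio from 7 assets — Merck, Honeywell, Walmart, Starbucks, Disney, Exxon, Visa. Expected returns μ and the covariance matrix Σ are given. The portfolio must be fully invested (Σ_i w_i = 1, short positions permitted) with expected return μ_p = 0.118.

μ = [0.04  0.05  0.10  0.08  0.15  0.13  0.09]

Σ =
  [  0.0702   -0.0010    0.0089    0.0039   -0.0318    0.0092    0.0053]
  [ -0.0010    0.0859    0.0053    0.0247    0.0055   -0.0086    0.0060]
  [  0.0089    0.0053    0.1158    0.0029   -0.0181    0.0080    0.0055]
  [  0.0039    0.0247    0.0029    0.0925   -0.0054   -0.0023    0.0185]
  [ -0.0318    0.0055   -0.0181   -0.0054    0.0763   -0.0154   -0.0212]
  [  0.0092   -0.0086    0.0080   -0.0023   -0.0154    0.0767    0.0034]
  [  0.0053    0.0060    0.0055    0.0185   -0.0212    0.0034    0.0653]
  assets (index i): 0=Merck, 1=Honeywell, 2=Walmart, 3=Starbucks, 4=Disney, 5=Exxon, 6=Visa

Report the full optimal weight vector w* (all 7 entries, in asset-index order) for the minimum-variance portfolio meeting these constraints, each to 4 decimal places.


p=Σ⁻¹μ = [1.7849  0.1774  1.0839  0.5633  4.0218  2.1162  2.1617]
q=Σ⁻¹𝟙 = [24.7997  7.6635  9.5417  5.7281  34.5184  16.1192  20.5378]
a=μᵀp=1.306655  b=𝟙ᵀp=11.909240  c=𝟙ᵀq=118.908401  D=ac−b²=13.542198
λ₁=(c·0.118−b)/D = (118.908401·0.118−11.909240)/13.542198 = 0.156692
λ₂=(a−b·0.118)/D = (1.306655−11.909240·0.118)/13.542198 = -0.007284
w* = 0.156692·p + -0.007284·q:
  w_0 = 0.156692·1.7849 + -0.007284·24.7997 = 0.0990  (Merck)
  w_1 = 0.156692·0.1774 + -0.007284·7.6635 = -0.0280  (Honeywell)
  w_2 = 0.156692·1.0839 + -0.007284·9.5417 = 0.1003  (Walmart)
  w_3 = 0.156692·0.5633 + -0.007284·5.7281 = 0.0465  (Starbucks)
  w_4 = 0.156692·4.0218 + -0.007284·34.5184 = 0.3788  (Disney)
  w_5 = 0.156692·2.1162 + -0.007284·16.1192 = 0.2142  (Exxon)
  w_6 = 0.156692·2.1617 + -0.007284·20.5378 = 0.1891  (Visa)
Σw_i=1.0000  μᵀw=0.1180
σ²=wᵀΣw=λ₁·μ_p+λ₂ = 0.156692·0.118 + -0.007284 = 0.011206 ≈ 0.0112

0.0990  -0.0280  0.1003  0.0465  0.3788  0.2142  0.1891


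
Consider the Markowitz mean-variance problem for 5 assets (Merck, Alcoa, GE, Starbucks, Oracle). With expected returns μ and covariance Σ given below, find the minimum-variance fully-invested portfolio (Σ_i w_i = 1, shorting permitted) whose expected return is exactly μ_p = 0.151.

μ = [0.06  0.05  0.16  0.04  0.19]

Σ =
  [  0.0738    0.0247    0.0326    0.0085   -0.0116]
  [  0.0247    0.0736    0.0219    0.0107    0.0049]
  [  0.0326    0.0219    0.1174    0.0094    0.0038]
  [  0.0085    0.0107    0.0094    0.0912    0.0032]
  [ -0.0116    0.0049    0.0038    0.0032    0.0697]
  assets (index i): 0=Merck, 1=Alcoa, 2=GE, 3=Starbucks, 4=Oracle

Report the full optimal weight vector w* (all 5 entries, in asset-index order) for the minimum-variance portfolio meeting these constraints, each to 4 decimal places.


0.1841  0.0017  0.1997  0.0589  0.5555

p=Σ⁻¹μ = [0.8065  -0.1170  1.0564  0.1699  2.8030]
q=Σ⁻¹𝟙 = [11.4728  6.6443  2.9362  8.2784  15.2493]
a=μᵀp=0.750937  b=𝟙ᵀp=4.718887  c=𝟙ᵀq=44.581012  D=ac−b²=11.209631
λ₁=(c·0.151−b)/D = (44.581012·0.151−4.718887)/11.209631 = 0.179564
λ₂=(a−b·0.151)/D = (0.750937−4.718887·0.151)/11.209631 = 0.003424
w* = 0.179564·p + 0.003424·q:
  w_0 = 0.179564·0.8065 + 0.003424·11.4728 = 0.1841  (Merck)
  w_1 = 0.179564·-0.1170 + 0.003424·6.6443 = 0.0017  (Alcoa)
  w_2 = 0.179564·1.0564 + 0.003424·2.9362 = 0.1997  (GE)
  w_3 = 0.179564·0.1699 + 0.003424·8.2784 = 0.0589  (Starbucks)
  w_4 = 0.179564·2.8030 + 0.003424·15.2493 = 0.5555  (Oracle)
Σw_i=1.0000  μᵀw=0.1510
σ²=wᵀΣw=λ₁·μ_p+λ₂ = 0.179564·0.151 + 0.003424 = 0.030538 ≈ 0.0305


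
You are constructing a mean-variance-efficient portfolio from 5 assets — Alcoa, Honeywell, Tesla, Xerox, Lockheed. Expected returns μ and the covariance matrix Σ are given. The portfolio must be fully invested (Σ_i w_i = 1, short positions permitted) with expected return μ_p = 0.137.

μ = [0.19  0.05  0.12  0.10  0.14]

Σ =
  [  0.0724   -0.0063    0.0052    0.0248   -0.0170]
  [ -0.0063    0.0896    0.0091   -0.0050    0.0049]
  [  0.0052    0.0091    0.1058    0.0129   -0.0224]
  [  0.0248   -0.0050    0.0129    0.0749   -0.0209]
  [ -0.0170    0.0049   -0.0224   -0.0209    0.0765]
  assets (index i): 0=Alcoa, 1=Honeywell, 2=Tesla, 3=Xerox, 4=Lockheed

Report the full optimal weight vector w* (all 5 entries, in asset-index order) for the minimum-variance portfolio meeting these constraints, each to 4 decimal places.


0.2772  0.0895  0.1588  0.1407  0.3337

x=Σ⁻¹μ = [2.9564  0.4976  1.4933  1.0169  3.1702]
y=Σ⁻¹𝟙 = [14.5726  10.6022  10.9366  13.6457  22.5615]
a=μᵀx=1.311323  b=𝟙ᵀx=9.134486  c=𝟙ᵀy=72.318712  D=ac−b²=11.394381
λ₁=(c·0.137−b)/D = (72.318712·0.137−9.134486)/11.394381 = 0.067856
λ₂=(a−b·0.137)/D = (1.311323−9.134486·0.137)/11.394381 = 0.005257
w* = 0.067856·x + 0.005257·y:
  w_0 = 0.067856·2.9564 + 0.005257·14.5726 = 0.2772  (Alcoa)
  w_1 = 0.067856·0.4976 + 0.005257·10.6022 = 0.0895  (Honeywell)
  w_2 = 0.067856·1.4933 + 0.005257·10.9366 = 0.1588  (Tesla)
  w_3 = 0.067856·1.0169 + 0.005257·13.6457 = 0.1407  (Xerox)
  w_4 = 0.067856·3.1702 + 0.005257·22.5615 = 0.3337  (Lockheed)
Σw_i=1.0000  μᵀw=0.1370
σ²=wᵀΣw=λ₁·μ_p+λ₂ = 0.067856·0.137 + 0.005257 = 0.014553 ≈ 0.0146


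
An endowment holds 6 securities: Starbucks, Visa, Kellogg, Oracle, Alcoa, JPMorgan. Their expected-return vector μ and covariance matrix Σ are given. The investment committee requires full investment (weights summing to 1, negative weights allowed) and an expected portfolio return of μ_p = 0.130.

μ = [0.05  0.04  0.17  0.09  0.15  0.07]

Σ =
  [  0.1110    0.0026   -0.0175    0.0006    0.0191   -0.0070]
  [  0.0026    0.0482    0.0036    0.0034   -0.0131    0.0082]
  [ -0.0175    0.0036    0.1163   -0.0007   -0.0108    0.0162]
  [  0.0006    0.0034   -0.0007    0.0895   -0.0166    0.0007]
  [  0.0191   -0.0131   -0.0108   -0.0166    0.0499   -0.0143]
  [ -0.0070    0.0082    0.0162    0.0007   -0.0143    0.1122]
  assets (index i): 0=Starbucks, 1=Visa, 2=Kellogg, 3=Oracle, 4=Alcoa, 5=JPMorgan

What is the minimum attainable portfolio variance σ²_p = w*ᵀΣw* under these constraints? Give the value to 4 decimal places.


0.0136

u=Σ⁻¹μ = [-0.0845  1.7146  1.7281  1.8210  4.7068  0.8323]
v=Σ⁻¹𝟙 = [4.3676  26.6284  10.4654  16.8406  36.1583  10.2313]
a=μᵀu=1.286299  b=𝟙ᵀu=10.718218  c=𝟙ᵀv=104.691562  D=ac−b²=19.784483
λ₁=(c·0.130−b)/D = (104.691562·0.130−10.718218)/19.784483 = 0.146159
λ₂=(a−b·0.130)/D = (1.286299−10.718218·0.130)/19.784483 = -0.005412
w* = 0.146159·u + -0.005412·v:
  w_0 = 0.146159·-0.0845 + -0.005412·4.3676 = -0.0360  (Starbucks)
  w_1 = 0.146159·1.7146 + -0.005412·26.6284 = 0.1065  (Visa)
  w_2 = 0.146159·1.7281 + -0.005412·10.4654 = 0.1959  (Kellogg)
  w_3 = 0.146159·1.8210 + -0.005412·16.8406 = 0.1750  (Oracle)
  w_4 = 0.146159·4.7068 + -0.005412·36.1583 = 0.4923  (Alcoa)
  w_5 = 0.146159·0.8323 + -0.005412·10.2313 = 0.0663  (JPMorgan)
Σw_i=1.0000  μᵀw=0.1300
σ²=wᵀΣw=λ₁·μ_p+λ₂ = 0.146159·0.130 + -0.005412 = 0.013589 ≈ 0.0136


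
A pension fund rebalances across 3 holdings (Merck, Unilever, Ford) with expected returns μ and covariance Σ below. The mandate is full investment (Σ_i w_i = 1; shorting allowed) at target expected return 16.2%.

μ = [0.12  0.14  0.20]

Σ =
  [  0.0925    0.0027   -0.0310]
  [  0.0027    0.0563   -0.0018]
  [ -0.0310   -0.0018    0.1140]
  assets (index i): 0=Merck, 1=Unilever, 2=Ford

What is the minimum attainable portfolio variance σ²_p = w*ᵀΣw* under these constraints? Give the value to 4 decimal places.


g=Σ⁻¹μ = [2.0095  2.4651  2.3397]
h=Σ⁻¹𝟙 = [14.6699  17.4753  13.0370]
a=μᵀg=1.054202  b=𝟙ᵀg=6.814333  c=𝟙ᵀh=45.182201  D=ac−b²=1.196028
λ₁=(c·0.162−b)/D = (45.182201·0.162−6.814333)/1.196028 = 0.422385
λ₂=(a−b·0.162)/D = (1.054202−6.814333·0.162)/1.196028 = -0.041571
w* = 0.422385·g + -0.041571·h:
  w_0 = 0.422385·2.0095 + -0.041571·14.6699 = 0.2389  (Merck)
  w_1 = 0.422385·2.4651 + -0.041571·17.4753 = 0.3148  (Unilever)
  w_2 = 0.422385·2.3397 + -0.041571·13.0370 = 0.4463  (Ford)
Σw_i=1.0000  μᵀw=0.1620
σ²=wᵀΣw=λ₁·μ_p+λ₂ = 0.422385·0.162 + -0.041571 = 0.026855 ≈ 0.0269

0.0269


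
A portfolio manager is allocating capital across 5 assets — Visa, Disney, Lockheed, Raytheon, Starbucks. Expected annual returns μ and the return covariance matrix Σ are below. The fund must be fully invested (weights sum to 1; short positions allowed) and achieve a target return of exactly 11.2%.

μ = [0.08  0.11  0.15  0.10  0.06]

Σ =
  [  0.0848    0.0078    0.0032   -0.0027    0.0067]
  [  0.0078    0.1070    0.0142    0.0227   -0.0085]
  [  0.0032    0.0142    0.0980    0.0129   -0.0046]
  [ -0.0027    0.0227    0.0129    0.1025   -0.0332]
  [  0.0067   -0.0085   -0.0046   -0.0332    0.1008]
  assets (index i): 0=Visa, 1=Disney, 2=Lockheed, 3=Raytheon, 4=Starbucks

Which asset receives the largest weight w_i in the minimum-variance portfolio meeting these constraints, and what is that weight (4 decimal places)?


Lockheed (0.3799)

x=Σ⁻¹μ = [0.7864  0.6607  1.3235  1.0040  0.9898]
y=Σ⁻¹𝟙 = [10.2033  6.0590  8.0442  12.2562  14.1572]
a=μᵀx=0.493905  b=𝟙ᵀx=4.764428  c=𝟙ᵀy=50.719834  D=ac−b²=2.350995
λ₁=(c·0.112−b)/D = (50.719834·0.112−4.764428)/2.350995 = 0.389705
λ₂=(a−b·0.112)/D = (0.493905−4.764428·0.112)/2.350995 = -0.016891
w* = 0.389705·x + -0.016891·y:
  w_0 = 0.389705·0.7864 + -0.016891·10.2033 = 0.1341  (Visa)
  w_1 = 0.389705·0.6607 + -0.016891·6.0590 = 0.1551  (Disney)
  w_2 = 0.389705·1.3235 + -0.016891·8.0442 = 0.3799  (Lockheed)
  w_3 = 0.389705·1.0040 + -0.016891·12.2562 = 0.1843  (Raytheon)
  w_4 = 0.389705·0.9898 + -0.016891·14.1572 = 0.1466  (Starbucks)
Σw_i=1.0000  μᵀw=0.1120
σ²=wᵀΣw=λ₁·μ_p+λ₂ = 0.389705·0.112 + -0.016891 = 0.026756 ≈ 0.0268


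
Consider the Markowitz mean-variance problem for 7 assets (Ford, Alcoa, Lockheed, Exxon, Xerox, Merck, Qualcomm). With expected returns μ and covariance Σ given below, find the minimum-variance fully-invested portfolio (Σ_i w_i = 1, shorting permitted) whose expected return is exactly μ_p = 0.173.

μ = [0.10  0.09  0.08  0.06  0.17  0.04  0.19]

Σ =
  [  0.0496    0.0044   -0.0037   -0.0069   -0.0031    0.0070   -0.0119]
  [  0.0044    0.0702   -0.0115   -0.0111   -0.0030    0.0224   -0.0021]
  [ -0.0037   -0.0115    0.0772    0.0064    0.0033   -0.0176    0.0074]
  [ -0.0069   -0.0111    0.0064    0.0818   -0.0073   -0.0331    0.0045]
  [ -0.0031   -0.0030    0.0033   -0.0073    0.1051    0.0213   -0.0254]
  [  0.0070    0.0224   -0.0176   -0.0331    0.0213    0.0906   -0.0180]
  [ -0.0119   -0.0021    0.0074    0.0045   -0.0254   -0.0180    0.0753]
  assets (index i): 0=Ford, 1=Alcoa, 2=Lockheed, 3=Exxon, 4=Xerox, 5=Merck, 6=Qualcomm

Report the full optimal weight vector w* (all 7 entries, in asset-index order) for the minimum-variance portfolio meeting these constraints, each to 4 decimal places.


0.2611  0.1004  -0.0266  -0.0262  0.3408  -0.1135  0.4640

p=Σ⁻¹μ = [3.1664  1.4719  0.9594  1.4288  2.6315  0.7057  3.9414]
q=Σ⁻¹𝟙 = [27.3043  14.1747  15.7522  22.5108  13.9370  18.2302  24.1563]
a=μᵀp=1.836043  b=𝟙ᵀp=14.305160  c=𝟙ᵀq=136.065399  D=ac−b²=45.184290
λ₁=(c·0.173−b)/D = (136.065399·0.173−14.305160)/45.184290 = 0.204366
λ₂=(a−b·0.173)/D = (1.836043−14.305160·0.173)/45.184290 = -0.014137
w* = 0.204366·p + -0.014137·q:
  w_0 = 0.204366·3.1664 + -0.014137·27.3043 = 0.2611  (Ford)
  w_1 = 0.204366·1.4719 + -0.014137·14.1747 = 0.1004  (Alcoa)
  w_2 = 0.204366·0.9594 + -0.014137·15.7522 = -0.0266  (Lockheed)
  w_3 = 0.204366·1.4288 + -0.014137·22.5108 = -0.0262  (Exxon)
  w_4 = 0.204366·2.6315 + -0.014137·13.9370 = 0.3408  (Xerox)
  w_5 = 0.204366·0.7057 + -0.014137·18.2302 = -0.1135  (Merck)
  w_6 = 0.204366·3.9414 + -0.014137·24.1563 = 0.4640  (Qualcomm)
Σw_i=1.0000  μᵀw=0.1730
σ²=wᵀΣw=λ₁·μ_p+λ₂ = 0.204366·0.173 + -0.014137 = 0.021219 ≈ 0.0212


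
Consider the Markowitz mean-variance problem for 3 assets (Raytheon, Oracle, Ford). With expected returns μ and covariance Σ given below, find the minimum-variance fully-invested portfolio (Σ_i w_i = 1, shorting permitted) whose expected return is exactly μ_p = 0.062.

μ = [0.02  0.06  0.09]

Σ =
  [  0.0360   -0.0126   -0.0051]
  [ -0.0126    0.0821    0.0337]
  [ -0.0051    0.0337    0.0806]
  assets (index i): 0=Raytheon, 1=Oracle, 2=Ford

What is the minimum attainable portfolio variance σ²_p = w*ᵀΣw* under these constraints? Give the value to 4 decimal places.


p=Σ⁻¹μ = [0.8553  0.4606  0.9782]
q=Σ⁻¹𝟙 = [33.8411  13.7646  8.7931]
a=μᵀp=0.132777  b=𝟙ᵀp=2.294074  c=𝟙ᵀq=56.398716  D=ac−b²=2.225653
λ₁=(c·0.062−b)/D = (56.398716·0.062−2.294074)/2.225653 = 0.540357
λ₂=(a−b·0.062)/D = (0.132777−2.294074·0.062)/2.225653 = -0.004249
w* = 0.540357·p + -0.004249·q:
  w_0 = 0.540357·0.8553 + -0.004249·33.8411 = 0.3184  (Raytheon)
  w_1 = 0.540357·0.4606 + -0.004249·13.7646 = 0.1904  (Oracle)
  w_2 = 0.540357·0.9782 + -0.004249·8.7931 = 0.4912  (Ford)
Σw_i=1.0000  μᵀw=0.0620
σ²=wᵀΣw=λ₁·μ_p+λ₂ = 0.540357·0.062 + -0.004249 = 0.029253 ≈ 0.0293

0.0293


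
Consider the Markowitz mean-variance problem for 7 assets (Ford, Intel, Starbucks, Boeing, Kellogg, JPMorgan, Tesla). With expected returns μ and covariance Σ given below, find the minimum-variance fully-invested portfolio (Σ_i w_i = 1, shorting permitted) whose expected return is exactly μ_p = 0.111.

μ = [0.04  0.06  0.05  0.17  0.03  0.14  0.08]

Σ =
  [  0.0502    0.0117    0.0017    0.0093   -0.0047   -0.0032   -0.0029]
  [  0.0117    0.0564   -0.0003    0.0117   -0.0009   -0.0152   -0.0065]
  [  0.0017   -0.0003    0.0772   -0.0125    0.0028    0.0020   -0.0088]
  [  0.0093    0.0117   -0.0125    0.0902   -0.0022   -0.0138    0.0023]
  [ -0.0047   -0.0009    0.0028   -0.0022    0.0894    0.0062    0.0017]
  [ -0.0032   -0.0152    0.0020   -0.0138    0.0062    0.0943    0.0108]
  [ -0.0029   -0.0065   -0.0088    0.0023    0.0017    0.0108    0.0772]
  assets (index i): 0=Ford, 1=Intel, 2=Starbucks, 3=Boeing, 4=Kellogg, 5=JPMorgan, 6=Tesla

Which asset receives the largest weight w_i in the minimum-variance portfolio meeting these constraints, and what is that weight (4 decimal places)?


Boeing (0.2858)

x=Σ⁻¹μ = [0.2895  1.1817  1.0380  2.1101  0.2360  1.8487  0.9383]
y=Σ⁻¹𝟙 = [15.9163  17.5042  15.3959  11.1811  10.8221  12.9148  14.4019]
a=μᵀx=0.834066  b=𝟙ᵀx=7.642373  c=𝟙ᵀy=98.136292  D=ac−b²=23.446233
λ₁=(c·0.111−b)/D = (98.136292·0.111−7.642373)/23.446233 = 0.138647
λ₂=(a−b·0.111)/D = (0.834066−7.642373·0.111)/23.446233 = -0.000607
w* = 0.138647·x + -0.000607·y:
  w_0 = 0.138647·0.2895 + -0.000607·15.9163 = 0.0305  (Ford)
  w_1 = 0.138647·1.1817 + -0.000607·17.5042 = 0.1532  (Intel)
  w_2 = 0.138647·1.0380 + -0.000607·15.3959 = 0.1346  (Starbucks)
  w_3 = 0.138647·2.1101 + -0.000607·11.1811 = 0.2858  (Boeing)
  w_4 = 0.138647·0.2360 + -0.000607·10.8221 = 0.0262  (Kellogg)
  w_5 = 0.138647·1.8487 + -0.000607·12.9148 = 0.2485  (JPMorgan)
  w_6 = 0.138647·0.9383 + -0.000607·14.4019 = 0.1213  (Tesla)
Σw_i=1.0000  μᵀw=0.1110
σ²=wᵀΣw=λ₁·μ_p+λ₂ = 0.138647·0.111 + -0.000607 = 0.014783 ≈ 0.0148


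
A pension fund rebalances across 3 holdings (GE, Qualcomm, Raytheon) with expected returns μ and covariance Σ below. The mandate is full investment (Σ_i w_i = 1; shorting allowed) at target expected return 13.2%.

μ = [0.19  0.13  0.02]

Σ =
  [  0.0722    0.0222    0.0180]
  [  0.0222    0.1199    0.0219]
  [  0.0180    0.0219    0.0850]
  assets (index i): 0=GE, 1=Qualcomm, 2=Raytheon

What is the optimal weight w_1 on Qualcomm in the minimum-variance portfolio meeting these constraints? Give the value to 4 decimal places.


0.2170

x=Σ⁻¹μ = [2.5358  0.7029  -0.4828]
y=Σ⁻¹𝟙 = [10.2625  4.9198  8.3239]
a=μᵀx=0.563527  b=𝟙ᵀx=2.755918  c=𝟙ᵀy=23.506152  D=ac−b²=5.651262
λ₁=(c·0.132−b)/D = (23.506152·0.132−2.755918)/5.651262 = 0.061383
λ₂=(a−b·0.132)/D = (0.563527−2.755918·0.132)/5.651262 = 0.035345
w* = 0.061383·x + 0.035345·y:
  w_0 = 0.061383·2.5358 + 0.035345·10.2625 = 0.5184  (GE)
  w_1 = 0.061383·0.7029 + 0.035345·4.9198 = 0.2170  (Qualcomm)
  w_2 = 0.061383·-0.4828 + 0.035345·8.3239 = 0.2646  (Raytheon)
Σw_i=1.0000  μᵀw=0.1320
σ²=wᵀΣw=λ₁·μ_p+λ₂ = 0.061383·0.132 + 0.035345 = 0.043448 ≈ 0.0434


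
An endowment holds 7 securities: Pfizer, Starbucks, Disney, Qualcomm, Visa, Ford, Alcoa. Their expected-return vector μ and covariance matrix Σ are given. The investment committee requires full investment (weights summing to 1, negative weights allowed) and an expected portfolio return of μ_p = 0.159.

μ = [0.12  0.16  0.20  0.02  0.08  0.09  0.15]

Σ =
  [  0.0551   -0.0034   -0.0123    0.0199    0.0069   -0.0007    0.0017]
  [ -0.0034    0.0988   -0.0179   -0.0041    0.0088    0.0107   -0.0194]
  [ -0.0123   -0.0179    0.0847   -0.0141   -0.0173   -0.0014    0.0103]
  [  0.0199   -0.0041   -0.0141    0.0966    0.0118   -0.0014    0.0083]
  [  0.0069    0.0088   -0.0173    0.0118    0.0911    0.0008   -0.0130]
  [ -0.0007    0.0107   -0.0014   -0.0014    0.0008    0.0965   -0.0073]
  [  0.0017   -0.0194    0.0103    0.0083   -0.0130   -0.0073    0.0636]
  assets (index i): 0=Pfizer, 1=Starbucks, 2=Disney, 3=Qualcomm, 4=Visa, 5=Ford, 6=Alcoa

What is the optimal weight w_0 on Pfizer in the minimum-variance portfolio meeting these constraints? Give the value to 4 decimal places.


g=Σ⁻¹μ = [2.8842  2.6579  3.2553  -0.2232  1.4701  0.9176  2.9999]
h=Σ⁻¹𝟙 = [18.8895  16.2015  19.6105  6.7756  13.6016  10.4927  20.0847]
a=μᵀg=2.068137  b=𝟙ᵀg=13.961769  c=𝟙ᵀh=105.656084  D=ac−b²=23.580278
λ₁=(c·0.159−b)/D = (105.656084·0.159−13.961769)/23.580278 = 0.120336
λ₂=(a−b·0.159)/D = (2.068137−13.961769·0.159)/23.580278 = -0.006437
w* = 0.120336·g + -0.006437·h:
  w_0 = 0.120336·2.8842 + -0.006437·18.8895 = 0.2255  (Pfizer)
  w_1 = 0.120336·2.6579 + -0.006437·16.2015 = 0.2156  (Starbucks)
  w_2 = 0.120336·3.2553 + -0.006437·19.6105 = 0.2655  (Disney)
  w_3 = 0.120336·-0.2232 + -0.006437·6.7756 = -0.0705  (Qualcomm)
  w_4 = 0.120336·1.4701 + -0.006437·13.6016 = 0.0894  (Visa)
  w_5 = 0.120336·0.9176 + -0.006437·10.4927 = 0.0429  (Ford)
  w_6 = 0.120336·2.9999 + -0.006437·20.0847 = 0.2317  (Alcoa)
Σw_i=1.0000  μᵀw=0.1590
σ²=wᵀΣw=λ₁·μ_p+λ₂ = 0.120336·0.159 + -0.006437 = 0.012696 ≈ 0.0127

0.2255


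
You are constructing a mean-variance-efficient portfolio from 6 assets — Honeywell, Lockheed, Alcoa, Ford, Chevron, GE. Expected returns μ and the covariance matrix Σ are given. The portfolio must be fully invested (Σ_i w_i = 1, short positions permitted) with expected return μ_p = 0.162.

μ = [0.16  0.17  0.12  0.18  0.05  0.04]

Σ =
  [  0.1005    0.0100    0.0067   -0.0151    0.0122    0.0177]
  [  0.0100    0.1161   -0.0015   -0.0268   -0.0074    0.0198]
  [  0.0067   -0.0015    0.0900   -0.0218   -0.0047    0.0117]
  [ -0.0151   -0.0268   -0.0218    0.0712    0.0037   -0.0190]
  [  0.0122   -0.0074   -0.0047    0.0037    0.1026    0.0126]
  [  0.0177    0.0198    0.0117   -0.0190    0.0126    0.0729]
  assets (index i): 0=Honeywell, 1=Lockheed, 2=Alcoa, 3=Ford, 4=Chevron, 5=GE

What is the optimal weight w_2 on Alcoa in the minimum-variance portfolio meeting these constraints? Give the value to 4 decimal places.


0.2028

p=Σ⁻¹μ = [1.8030  2.3775  2.3337  4.5590  0.3603  0.2166]
q=Σ⁻¹𝟙 = [8.8524  13.2291  16.5329  28.5901  7.9751  11.3946]
a=μᵀp=1.819990  b=𝟙ᵀp=11.650043  c=𝟙ᵀq=86.574262  D=ac−b²=21.840765
λ₁=(c·0.162−b)/D = (86.574262·0.162−11.650043)/21.840765 = 0.108741
λ₂=(a−b·0.162)/D = (1.819990−11.650043·0.162)/21.840765 = -0.003082
w* = 0.108741·p + -0.003082·q:
  w_0 = 0.108741·1.8030 + -0.003082·8.8524 = 0.1688  (Honeywell)
  w_1 = 0.108741·2.3775 + -0.003082·13.2291 = 0.2178  (Lockheed)
  w_2 = 0.108741·2.3337 + -0.003082·16.5329 = 0.2028  (Alcoa)
  w_3 = 0.108741·4.5590 + -0.003082·28.5901 = 0.4076  (Ford)
  w_4 = 0.108741·0.3603 + -0.003082·7.9751 = 0.0146  (Chevron)
  w_5 = 0.108741·0.2166 + -0.003082·11.3946 = -0.0116  (GE)
Σw_i=1.0000  μᵀw=0.1620
σ²=wᵀΣw=λ₁·μ_p+λ₂ = 0.108741·0.162 + -0.003082 = 0.014534 ≈ 0.0145
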